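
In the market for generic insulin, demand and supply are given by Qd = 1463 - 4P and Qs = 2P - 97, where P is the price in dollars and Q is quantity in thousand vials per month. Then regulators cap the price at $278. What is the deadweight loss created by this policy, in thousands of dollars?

Setting quantity demanded equal to quantity supplied, 1463 - 4P = 2P - 97, gives P* = 260 and Q* = 423.
Since 278 is above P* = 260, the ceiling does not bind and the free-market outcome prevails.
Since the control does not bind, no trades are prevented and deadweight loss is zero.

0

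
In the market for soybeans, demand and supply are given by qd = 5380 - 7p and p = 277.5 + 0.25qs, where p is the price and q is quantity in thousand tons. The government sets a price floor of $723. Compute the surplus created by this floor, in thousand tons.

Rearranging supply gives qs = 4p - 1110. Setting quantity demanded equal to quantity supplied, 5380 - 7p = 4p - 1110, gives p* = 590 and q* = 1250.
Because the floor (723) lies above the market-clearing price, it is binding.
At p = 723: qd = 5380 - 7·723 = 319 and qs = 4·723 - 1110 = 1782.
Surplus = qs - qd = 1782 - 319 = 1463.

1463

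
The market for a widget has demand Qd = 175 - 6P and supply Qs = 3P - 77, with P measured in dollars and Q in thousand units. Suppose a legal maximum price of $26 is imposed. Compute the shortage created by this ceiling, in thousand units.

Equilibrium: 175 - 6P = 3P - 77, so 252 = 9P and P* = 28, Q* = 7.
Because the ceiling (26) lies below the market-clearing price, it is binding.
At P = 26: Qd = 175 - 6·26 = 19 and Qs = 3·26 - 77 = 1.
Shortage = Qd - Qs = 19 - 1 = 18.

18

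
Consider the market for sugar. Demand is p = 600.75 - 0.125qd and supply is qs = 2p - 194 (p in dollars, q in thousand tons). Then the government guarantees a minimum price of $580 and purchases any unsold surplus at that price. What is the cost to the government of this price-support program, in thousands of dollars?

464000

Rearranging demand gives qd = 4806 - 8p. Equilibrium: 4806 - 8p = 2p - 194, so 5000 = 10p and p* = 500, q* = 806.
Because the floor (580) lies above the market-clearing price, it is binding.
At p = 580: qd = 4806 - 8·580 = 166 and qs = 2·580 - 194 = 966.
Surplus = qs - qd = 800.
Government expenditure = surplus × support price = 800 × 580 = 464000.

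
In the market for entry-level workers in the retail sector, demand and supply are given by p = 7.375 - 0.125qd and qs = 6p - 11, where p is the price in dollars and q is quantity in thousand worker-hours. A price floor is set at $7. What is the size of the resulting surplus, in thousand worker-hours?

28

Rearranging demand gives qd = 59 - 8p. In a free market, 59 - 8p = 6p - 11 gives the equilibrium p* = 5, q* = 19.
The floor of 7 is above the equilibrium price 5, so it binds.
At p = 7: qd = 59 - 8·7 = 3 and qs = 6·7 - 11 = 31.
Surplus = qs - qd = 31 - 3 = 28.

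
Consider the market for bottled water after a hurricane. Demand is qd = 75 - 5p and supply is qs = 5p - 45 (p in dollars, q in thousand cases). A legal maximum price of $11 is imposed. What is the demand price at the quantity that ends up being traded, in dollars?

Setting quantity demanded equal to quantity supplied, 75 - 5p = 5p - 45, gives p* = 12 and q* = 15.
Because the ceiling (11) lies below the market-clearing price, it is binding.
At p = 11: qd = 75 - 5·11 = 20 and qs = 5·11 - 45 = 10.
Only 10 units reach the market. On the demand curve, the marginal buyer's willingness to pay at q = 10 is (75 - 10)/5 = 13.

13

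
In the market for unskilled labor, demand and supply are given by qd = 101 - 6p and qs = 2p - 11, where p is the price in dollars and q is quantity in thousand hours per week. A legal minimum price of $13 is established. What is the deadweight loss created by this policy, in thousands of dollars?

In a free market, 101 - 6p = 2p - 11 gives the equilibrium p* = 14, q* = 17.
Since 13 is below p* = 14, the floor does not bind and the free-market outcome prevails.
Since the control does not bind, no trades are prevented and deadweight loss is zero.

0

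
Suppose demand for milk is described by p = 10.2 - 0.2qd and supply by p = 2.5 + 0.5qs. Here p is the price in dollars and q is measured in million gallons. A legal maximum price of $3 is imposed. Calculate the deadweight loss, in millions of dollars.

Rearranging demand gives qd = 51 - 5p; rearranging supply gives qs = 2p - 5. In a free market, 51 - 5p = 2p - 5 gives the equilibrium p* = 8, q* = 11.
Because the ceiling (3) lies below the market-clearing price, it is binding.
At p = 3: qd = 51 - 5·3 = 36 and qs = 2·3 - 5 = 1.
Quantity traded falls to 1. At q = 1 the demand price is (51 - 1)/5 = 10 and the supply price is (5 + 1)/2 = 3.
Deadweight loss = ½ · (10 - 3) · (11 - 1) = ½ · 7 · 10 = 35.

35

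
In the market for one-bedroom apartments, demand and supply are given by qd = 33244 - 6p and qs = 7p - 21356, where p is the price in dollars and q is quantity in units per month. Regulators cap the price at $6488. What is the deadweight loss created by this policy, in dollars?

0

Equilibrium: 33244 - 6p = 7p - 21356, so 54600 = 13p and p* = 4200, q* = 8044.
The ceiling of 6488 is above the equilibrium price 4200, so it is not binding; the market clears at p* = 4200, q* = 8044.
Since the control does not bind, no trades are prevented and deadweight loss is zero.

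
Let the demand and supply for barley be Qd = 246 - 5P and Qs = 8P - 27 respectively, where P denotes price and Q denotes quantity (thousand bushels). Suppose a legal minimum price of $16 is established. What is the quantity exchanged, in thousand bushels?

In a free market, 246 - 5P = 8P - 27 gives the equilibrium P* = 21, Q* = 141.
Since 16 is below P* = 21, the floor does not bind and the free-market outcome prevails.

141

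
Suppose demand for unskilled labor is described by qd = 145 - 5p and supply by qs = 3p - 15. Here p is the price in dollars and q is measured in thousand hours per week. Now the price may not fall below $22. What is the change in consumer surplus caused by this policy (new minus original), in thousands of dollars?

-80

Equilibrium: 145 - 5p = 3p - 15, so 160 = 8p and p* = 20, q* = 45.
The floor of 22 is above the equilibrium price 20, so it binds.
At p = 22: qd = 145 - 5·22 = 35 and qs = 3·22 - 15 = 51.
Consumer surplus without the control is ½ · (29 - 20) · 45 = 202.5.
With the floor, consumers buy 35 units at 22, so CS = ½ · (29 - 22) · 35 = 122.5.
Change in consumer surplus = 122.5 - 202.5 = -80.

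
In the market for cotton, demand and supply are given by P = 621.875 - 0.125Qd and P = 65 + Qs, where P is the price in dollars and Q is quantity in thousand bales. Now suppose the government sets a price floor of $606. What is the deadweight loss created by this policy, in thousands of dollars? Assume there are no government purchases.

76176

Rearranging demand gives Qd = 4975 - 8P; rearranging supply gives Qs = P - 65. In a free market, 4975 - 8P = P - 65 gives the equilibrium P* = 560, Q* = 495.
The floor of 606 is above the equilibrium price 560, so it binds.
At P = 606: Qd = 4975 - 8·606 = 127 and Qs = 606 - 65 = 541.
Quantity traded falls to 127. At Q = 127 the demand price is (4975 - 127)/8 = 606 and the supply price is 65 + 127 = 192.
Deadweight loss = ½ · (606 - 192) · (495 - 127) = ½ · 414 · 368 = 76176.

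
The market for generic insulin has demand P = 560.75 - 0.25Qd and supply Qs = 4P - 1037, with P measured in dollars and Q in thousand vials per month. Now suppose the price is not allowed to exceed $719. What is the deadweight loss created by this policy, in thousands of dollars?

Rearranging demand gives Qd = 2243 - 4P. Without the control the market clears where 2243 - 4P = 4P - 1037, i.e. P* = 410 and Q* = 603.
Since 719 is above P* = 410, the ceiling does not bind and the free-market outcome prevails.
Since the control does not bind, no trades are prevented and deadweight loss is zero.

0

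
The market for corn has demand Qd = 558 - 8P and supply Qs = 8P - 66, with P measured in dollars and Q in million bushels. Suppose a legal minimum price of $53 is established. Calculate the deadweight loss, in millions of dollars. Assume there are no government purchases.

Equilibrium: 558 - 8P = 8P - 66, so 624 = 16P and P* = 39, Q* = 246.
The floor of 53 is above the equilibrium price 39, so it binds.
At P = 53: Qd = 558 - 8·53 = 134 and Qs = 8·53 - 66 = 358.
Quantity traded falls to 134. At Q = 134 the demand price is (558 - 134)/8 = 53 and the supply price is (66 + 134)/8 = 25.
Deadweight loss = ½ · (53 - 25) · (246 - 134) = ½ · 28 · 112 = 1568.

1568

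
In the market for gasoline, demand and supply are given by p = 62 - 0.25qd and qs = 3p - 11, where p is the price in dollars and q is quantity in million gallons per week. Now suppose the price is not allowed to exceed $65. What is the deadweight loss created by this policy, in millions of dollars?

0

Rearranging demand gives qd = 248 - 4p. Without the control the market clears where 248 - 4p = 3p - 11, i.e. p* = 37 and q* = 100.
The ceiling of 65 is above the equilibrium price 37, so it is not binding; the market clears at p* = 37, q* = 100.
Since the control does not bind, no trades are prevented and deadweight loss is zero.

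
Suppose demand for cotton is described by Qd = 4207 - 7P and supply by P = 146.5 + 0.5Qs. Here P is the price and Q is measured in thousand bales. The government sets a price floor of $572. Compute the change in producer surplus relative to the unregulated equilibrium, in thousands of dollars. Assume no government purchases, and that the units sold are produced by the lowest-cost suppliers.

-48888

Rearranging supply gives Qs = 2P - 293. Without the control the market clears where 4207 - 7P = 2P - 293, i.e. P* = 500 and Q* = 707.
The floor of 572 is above the equilibrium price 500, so it binds.
At P = 572: Qd = 4207 - 7·572 = 203 and Qs = 2·572 - 293 = 851.
Producer surplus without the control is ½ · (500 - 146.5) · 707 = 124962.25.
With the floor, 203 units are sold at 572. The supply price at Q = 203 is 248, so PS = ½ · [(572 - 146.5) + (572 - 248)] · 203 = 76074.25.
Change in producer surplus = 76074.25 - 124962.25 = -48888.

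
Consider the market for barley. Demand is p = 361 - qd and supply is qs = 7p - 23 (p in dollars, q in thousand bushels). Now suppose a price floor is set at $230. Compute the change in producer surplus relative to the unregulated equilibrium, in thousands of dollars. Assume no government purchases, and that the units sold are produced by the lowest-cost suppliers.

21476

Rearranging demand gives qd = 361 - p. Equilibrium: 361 - p = 7p - 23, so 384 = 8p and p* = 48, q* = 313.
Because the floor (230) lies above the market-clearing price, it is binding.
At p = 230: qd = 361 - 230 = 131 and qs = 7·230 - 23 = 1587.
Producer surplus without the control is ½ · (48 - 23/7) · 313 = 97969/14.
With the floor, 131 units are sold at 230. The supply price at q = 131 is 22, so PS = ½ · [(230 - 23/7) + (230 - 22)] · 131 = 398633/14.
Change in producer surplus = 398633/14 - 97969/14 = 21476.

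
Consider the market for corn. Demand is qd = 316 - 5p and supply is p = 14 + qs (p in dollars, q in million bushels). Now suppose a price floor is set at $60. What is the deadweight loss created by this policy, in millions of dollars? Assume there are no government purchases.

375

Rearranging supply gives qs = p - 14. Without the control the market clears where 316 - 5p = p - 14, i.e. p* = 55 and q* = 41.
The floor of 60 is above the equilibrium price 55, so it binds.
At p = 60: qd = 316 - 5·60 = 16 and qs = 60 - 14 = 46.
Quantity traded falls to 16. At q = 16 the demand price is (316 - 16)/5 = 60 and the supply price is 14 + 16 = 30.
Deadweight loss = ½ · (60 - 30) · (41 - 16) = ½ · 30 · 25 = 375.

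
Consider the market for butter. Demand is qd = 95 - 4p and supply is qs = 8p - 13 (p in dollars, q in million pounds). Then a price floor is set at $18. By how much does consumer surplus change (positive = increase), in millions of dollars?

-369

Without the control the market clears where 95 - 4p = 8p - 13, i.e. p* = 9 and q* = 59.
Because the floor (18) lies above the market-clearing price, it is binding.
At p = 18: qd = 95 - 4·18 = 23 and qs = 8·18 - 13 = 131.
Consumer surplus without the control is ½ · (23.75 - 9) · 59 = 435.125.
With the floor, consumers buy 23 units at 18, so CS = ½ · (23.75 - 18) · 23 = 66.125.
Change in consumer surplus = 66.125 - 435.125 = -369.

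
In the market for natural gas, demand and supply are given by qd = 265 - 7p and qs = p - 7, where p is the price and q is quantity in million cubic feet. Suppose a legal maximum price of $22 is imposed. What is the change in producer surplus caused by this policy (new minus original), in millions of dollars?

Setting quantity demanded equal to quantity supplied, 265 - 7p = p - 7, gives p* = 34 and q* = 27.
Because the ceiling (22) lies below the market-clearing price, it is binding.
At p = 22: qd = 265 - 7·22 = 111 and qs = 22 - 7 = 15.
Producer surplus without the control is ½ · (34 - 7) · 27 = 364.5.
With the ceiling, producers sell 15 units at 22, so PS = ½ · (22 - 7) · 15 = 112.5.
Change in producer surplus = 112.5 - 364.5 = -252.

-252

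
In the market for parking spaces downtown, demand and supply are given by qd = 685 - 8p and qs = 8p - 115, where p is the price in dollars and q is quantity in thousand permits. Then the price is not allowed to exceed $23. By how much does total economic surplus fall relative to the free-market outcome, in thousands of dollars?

Equilibrium: 685 - 8p = 8p - 115, so 800 = 16p and p* = 50, q* = 285.
Since 23 < 50, the ceiling is binding.
At p = 23: qd = 685 - 8·23 = 501 and qs = 8·23 - 115 = 69.
Quantity traded falls to 69. At q = 69 the demand price is (685 - 69)/8 = 77 and the supply price is (115 + 69)/8 = 23.
Deadweight loss = ½ · (77 - 23) · (285 - 69) = ½ · 54 · 216 = 5832.

5832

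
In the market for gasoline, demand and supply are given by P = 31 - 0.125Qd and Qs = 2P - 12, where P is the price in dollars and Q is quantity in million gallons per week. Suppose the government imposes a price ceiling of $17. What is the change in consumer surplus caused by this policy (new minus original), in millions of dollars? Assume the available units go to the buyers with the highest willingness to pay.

177.75

Rearranging demand gives Qd = 248 - 8P. Without the control the market clears where 248 - 8P = 2P - 12, i.e. P* = 26 and Q* = 40.
Since 17 < 26, the ceiling is binding.
At P = 17: Qd = 248 - 8·17 = 112 and Qs = 2·17 - 12 = 22.
Consumer surplus without the control is ½ · (31 - 26) · 40 = 100.
With the ceiling, 22 units are sold at 17 (assume they go to the highest-value buyers). The demand price at Q = 22 is 28.25, so CS = ½ · [(31 - 17) + (28.25 - 17)] · 22 = 277.75.
Change in consumer surplus = 277.75 - 100 = 177.75.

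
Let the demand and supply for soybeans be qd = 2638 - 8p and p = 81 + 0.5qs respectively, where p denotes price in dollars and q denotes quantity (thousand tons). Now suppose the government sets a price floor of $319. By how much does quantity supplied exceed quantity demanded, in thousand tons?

390

Rearranging supply gives qs = 2p - 162. Setting quantity demanded equal to quantity supplied, 2638 - 8p = 2p - 162, gives p* = 280 and q* = 398.
Since 319 > 280, the floor is binding.
At p = 319: qd = 2638 - 8·319 = 86 and qs = 2·319 - 162 = 476.
Surplus = qs - qd = 476 - 86 = 390.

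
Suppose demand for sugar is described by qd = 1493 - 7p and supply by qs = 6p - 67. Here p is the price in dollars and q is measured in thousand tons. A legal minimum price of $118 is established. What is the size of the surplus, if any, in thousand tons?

Without the control the market clears where 1493 - 7p = 6p - 67, i.e. p* = 120 and q* = 653.
The floor of 118 is below the equilibrium price 120, so it is not binding; the market clears at p* = 120, q* = 653.
Since the control does not bind, there is no surplus.

0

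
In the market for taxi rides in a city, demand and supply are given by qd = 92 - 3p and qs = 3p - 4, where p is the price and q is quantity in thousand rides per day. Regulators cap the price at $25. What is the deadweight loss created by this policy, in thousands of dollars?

0

Setting quantity demanded equal to quantity supplied, 92 - 3p = 3p - 4, gives p* = 16 and q* = 44.
Since 25 is above p* = 16, the ceiling does not bind and the free-market outcome prevails.
Since the control does not bind, no trades are prevented and deadweight loss is zero.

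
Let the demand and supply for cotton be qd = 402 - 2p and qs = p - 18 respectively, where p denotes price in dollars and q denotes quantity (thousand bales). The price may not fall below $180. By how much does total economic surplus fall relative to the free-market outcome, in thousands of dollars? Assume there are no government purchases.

In a free market, 402 - 2p = p - 18 gives the equilibrium p* = 140, q* = 122.
Since 180 > 140, the floor is binding.
At p = 180: qd = 402 - 2·180 = 42 and qs = 180 - 18 = 162.
Quantity traded falls to 42. At q = 42 the demand price is (402 - 42)/2 = 180 and the supply price is 18 + 42 = 60.
Deadweight loss = ½ · (180 - 60) · (122 - 42) = ½ · 120 · 80 = 4800.

4800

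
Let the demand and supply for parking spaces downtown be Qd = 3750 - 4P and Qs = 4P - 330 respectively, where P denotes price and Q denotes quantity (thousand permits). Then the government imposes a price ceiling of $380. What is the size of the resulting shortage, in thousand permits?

1040

In a free market, 3750 - 4P = 4P - 330 gives the equilibrium P* = 510, Q* = 1710.
The ceiling of 380 is below the equilibrium price 510, so it binds.
At P = 380: Qd = 3750 - 4·380 = 2230 and Qs = 4·380 - 330 = 1190.
Shortage = Qd - Qs = 2230 - 1190 = 1040.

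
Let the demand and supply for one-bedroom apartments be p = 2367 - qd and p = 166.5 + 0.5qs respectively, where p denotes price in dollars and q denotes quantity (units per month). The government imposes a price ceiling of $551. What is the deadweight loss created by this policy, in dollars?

365403

Rearranging demand gives qd = 2367 - p; rearranging supply gives qs = 2p - 333. Equilibrium: 2367 - p = 2p - 333, so 2700 = 3p and p* = 900, q* = 1467.
Because the ceiling (551) lies below the market-clearing price, it is binding.
At p = 551: qd = 2367 - 551 = 1816 and qs = 2·551 - 333 = 769.
Quantity traded falls to 769. At q = 769 the demand price is 2367 - 769 = 1598 and the supply price is (333 + 769)/2 = 551.
Deadweight loss = ½ · (1598 - 551) · (1467 - 769) = ½ · 1047 · 698 = 365403.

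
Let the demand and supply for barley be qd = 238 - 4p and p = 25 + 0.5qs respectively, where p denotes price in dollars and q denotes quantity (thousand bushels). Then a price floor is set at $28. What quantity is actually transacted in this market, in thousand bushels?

46

Rearranging supply gives qs = 2p - 50. Equilibrium: 238 - 4p = 2p - 50, so 288 = 6p and p* = 48, q* = 46.
The floor of 28 is below the equilibrium price 48, so it is not binding; the market clears at p* = 48, q* = 46.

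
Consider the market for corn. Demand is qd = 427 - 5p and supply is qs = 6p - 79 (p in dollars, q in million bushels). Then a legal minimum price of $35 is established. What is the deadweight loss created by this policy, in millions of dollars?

Equilibrium: 427 - 5p = 6p - 79, so 506 = 11p and p* = 46, q* = 197.
Since 35 is below p* = 46, the floor does not bind and the free-market outcome prevails.
Since the control does not bind, no trades are prevented and deadweight loss is zero.

0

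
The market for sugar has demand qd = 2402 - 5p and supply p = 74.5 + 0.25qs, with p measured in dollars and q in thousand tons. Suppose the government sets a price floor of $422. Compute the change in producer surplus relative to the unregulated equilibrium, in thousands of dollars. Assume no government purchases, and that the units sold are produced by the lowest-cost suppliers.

-10888.5

Rearranging supply gives qs = 4p - 298. In a free market, 2402 - 5p = 4p - 298 gives the equilibrium p* = 300, q* = 902.
The floor of 422 is above the equilibrium price 300, so it binds.
At p = 422: qd = 2402 - 5·422 = 292 and qs = 4·422 - 298 = 1390.
Producer surplus without the control is ½ · (300 - 74.5) · 902 = 101700.5.
With the floor, 292 units are sold at 422. The supply price at q = 292 is 147.5, so PS = ½ · [(422 - 74.5) + (422 - 147.5)] · 292 = 90812.
Change in producer surplus = 90812 - 101700.5 = -10888.5.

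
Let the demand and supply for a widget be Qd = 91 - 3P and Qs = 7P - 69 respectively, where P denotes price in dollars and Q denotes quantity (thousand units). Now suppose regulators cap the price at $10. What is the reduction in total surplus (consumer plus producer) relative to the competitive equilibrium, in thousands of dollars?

Setting quantity demanded equal to quantity supplied, 91 - 3P = 7P - 69, gives P* = 16 and Q* = 43.
Because the ceiling (10) lies below the market-clearing price, it is binding.
At P = 10: Qd = 91 - 3·10 = 61 and Qs = 7·10 - 69 = 1.
Quantity traded falls to 1. At Q = 1 the demand price is (91 - 1)/3 = 30 and the supply price is (69 + 1)/7 = 10.
Deadweight loss = ½ · (30 - 10) · (43 - 1) = ½ · 20 · 42 = 420.

420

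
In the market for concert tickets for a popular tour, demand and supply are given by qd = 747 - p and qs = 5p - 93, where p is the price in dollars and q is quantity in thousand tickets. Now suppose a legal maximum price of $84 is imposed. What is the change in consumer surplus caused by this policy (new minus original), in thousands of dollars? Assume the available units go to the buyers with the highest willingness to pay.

-20888

In a free market, 747 - p = 5p - 93 gives the equilibrium p* = 140, q* = 607.
The ceiling of 84 is below the equilibrium price 140, so it binds.
At p = 84: qd = 747 - 84 = 663 and qs = 5·84 - 93 = 327.
Consumer surplus without the control is ½ · (747 - 140) · 607 = 184224.5.
With the ceiling, 327 units are sold at 84 (assume they go to the highest-value buyers). The demand price at q = 327 is 420, so CS = ½ · [(747 - 84) + (420 - 84)] · 327 = 163336.5.
Change in consumer surplus = 163336.5 - 184224.5 = -20888.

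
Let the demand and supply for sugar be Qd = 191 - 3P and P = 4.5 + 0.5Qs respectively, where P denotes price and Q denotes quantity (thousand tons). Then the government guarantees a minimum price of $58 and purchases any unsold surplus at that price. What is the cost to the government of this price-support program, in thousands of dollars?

Rearranging supply gives Qs = 2P - 9. In a free market, 191 - 3P = 2P - 9 gives the equilibrium P* = 40, Q* = 71.
The floor of 58 is above the equilibrium price 40, so it binds.
At P = 58: Qd = 191 - 3·58 = 17 and Qs = 2·58 - 9 = 107.
Surplus = Qs - Qd = 90.
Government expenditure = surplus × support price = 90 × 58 = 5220.

5220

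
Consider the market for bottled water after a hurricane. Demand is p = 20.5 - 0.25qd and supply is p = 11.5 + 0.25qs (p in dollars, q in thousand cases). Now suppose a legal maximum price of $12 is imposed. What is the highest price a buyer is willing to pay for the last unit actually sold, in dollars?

Rearranging demand gives qd = 82 - 4p; rearranging supply gives qs = 4p - 46. Without the control the market clears where 82 - 4p = 4p - 46, i.e. p* = 16 and q* = 18.
Because the ceiling (12) lies below the market-clearing price, it is binding.
At p = 12: qd = 82 - 4·12 = 34 and qs = 4·12 - 46 = 2.
Only 2 units reach the market. On the demand curve, the marginal buyer's willingness to pay at q = 2 is (82 - 2)/4 = 20.

20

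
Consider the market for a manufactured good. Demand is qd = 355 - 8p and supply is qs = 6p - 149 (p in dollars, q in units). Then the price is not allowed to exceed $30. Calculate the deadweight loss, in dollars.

189

Setting quantity demanded equal to quantity supplied, 355 - 8p = 6p - 149, gives p* = 36 and q* = 67.
Since 30 < 36, the ceiling is binding.
At p = 30: qd = 355 - 8·30 = 115 and qs = 6·30 - 149 = 31.
Quantity traded falls to 31. At q = 31 the demand price is (355 - 31)/8 = 40.5 and the supply price is (149 + 31)/6 = 30.
Deadweight loss = ½ · (40.5 - 30) · (67 - 31) = ½ · 10.5 · 36 = 189.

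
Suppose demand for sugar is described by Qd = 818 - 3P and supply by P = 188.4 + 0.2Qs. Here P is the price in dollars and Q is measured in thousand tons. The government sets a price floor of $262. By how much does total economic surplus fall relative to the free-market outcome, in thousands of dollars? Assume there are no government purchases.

4233.6

Rearranging supply gives Qs = 5P - 942. Equilibrium: 818 - 3P = 5P - 942, so 1760 = 8P and P* = 220, Q* = 158.
Because the floor (262) lies above the market-clearing price, it is binding.
At P = 262: Qd = 818 - 3·262 = 32 and Qs = 5·262 - 942 = 368.
Quantity traded falls to 32. At Q = 32 the demand price is (818 - 32)/3 = 262 and the supply price is (942 + 32)/5 = 194.8.
Deadweight loss = ½ · (262 - 194.8) · (158 - 32) = ½ · 67.2 · 126 = 4233.6.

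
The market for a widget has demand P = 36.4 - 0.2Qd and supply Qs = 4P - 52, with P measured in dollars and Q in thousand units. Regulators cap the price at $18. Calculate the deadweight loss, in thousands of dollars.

230.4

Rearranging demand gives Qd = 182 - 5P. Equilibrium: 182 - 5P = 4P - 52, so 234 = 9P and P* = 26, Q* = 52.
The ceiling of 18 is below the equilibrium price 26, so it binds.
At P = 18: Qd = 182 - 5·18 = 92 and Qs = 4·18 - 52 = 20.
Quantity traded falls to 20. At Q = 20 the demand price is (182 - 20)/5 = 32.4 and the supply price is (52 + 20)/4 = 18.
Deadweight loss = ½ · (32.4 - 18) · (52 - 20) = ½ · 14.4 · 32 = 230.4.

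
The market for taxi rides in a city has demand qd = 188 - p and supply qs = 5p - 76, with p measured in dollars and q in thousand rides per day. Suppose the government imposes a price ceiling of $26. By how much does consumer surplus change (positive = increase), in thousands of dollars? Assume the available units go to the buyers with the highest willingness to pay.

-3078

Setting quantity demanded equal to quantity supplied, 188 - p = 5p - 76, gives p* = 44 and q* = 144.
Since 26 < 44, the ceiling is binding.
At p = 26: qd = 188 - 26 = 162 and qs = 5·26 - 76 = 54.
Consumer surplus without the control is ½ · (188 - 44) · 144 = 10368.
With the ceiling, 54 units are sold at 26 (assume they go to the highest-value buyers). The demand price at q = 54 is 134, so CS = ½ · [(188 - 26) + (134 - 26)] · 54 = 7290.
Change in consumer surplus = 7290 - 10368 = -3078.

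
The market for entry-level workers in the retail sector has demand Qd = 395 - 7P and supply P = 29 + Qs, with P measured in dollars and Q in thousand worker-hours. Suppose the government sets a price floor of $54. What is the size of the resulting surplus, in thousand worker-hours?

8

Rearranging supply gives Qs = P - 29. Without the control the market clears where 395 - 7P = P - 29, i.e. P* = 53 and Q* = 24.
Since 54 > 53, the floor is binding.
At P = 54: Qd = 395 - 7·54 = 17 and Qs = 54 - 29 = 25.
Surplus = Qs - Qd = 25 - 17 = 8.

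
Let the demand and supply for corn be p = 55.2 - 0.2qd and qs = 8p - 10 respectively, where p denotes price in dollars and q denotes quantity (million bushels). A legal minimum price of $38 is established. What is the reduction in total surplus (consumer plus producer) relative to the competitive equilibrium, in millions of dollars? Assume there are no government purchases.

Rearranging demand gives qd = 276 - 5p. Setting quantity demanded equal to quantity supplied, 276 - 5p = 8p - 10, gives p* = 22 and q* = 166.
The floor of 38 is above the equilibrium price 22, so it binds.
At p = 38: qd = 276 - 5·38 = 86 and qs = 8·38 - 10 = 294.
Quantity traded falls to 86. At q = 86 the demand price is (276 - 86)/5 = 38 and the supply price is (10 + 86)/8 = 12.
Deadweight loss = ½ · (38 - 12) · (166 - 86) = ½ · 26 · 80 = 1040.

1040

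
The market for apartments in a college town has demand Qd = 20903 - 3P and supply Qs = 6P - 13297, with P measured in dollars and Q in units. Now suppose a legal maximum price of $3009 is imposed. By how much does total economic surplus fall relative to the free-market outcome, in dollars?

Equilibrium: 20903 - 3P = 6P - 13297, so 34200 = 9P and P* = 3800, Q* = 9503.
Since 3009 < 3800, the ceiling is binding.
At P = 3009: Qd = 20903 - 3·3009 = 11876 and Qs = 6·3009 - 13297 = 4757.
Quantity traded falls to 4757. At Q = 4757 the demand price is (20903 - 4757)/3 = 5382 and the supply price is (13297 + 4757)/6 = 3009.
Deadweight loss = ½ · (5382 - 3009) · (9503 - 4757) = ½ · 2373 · 4746 = 5631129.

5631129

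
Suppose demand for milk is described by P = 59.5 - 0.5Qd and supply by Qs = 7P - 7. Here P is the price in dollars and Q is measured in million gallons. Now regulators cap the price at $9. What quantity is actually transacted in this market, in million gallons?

56

Rearranging demand gives Qd = 119 - 2P. Equilibrium: 119 - 2P = 7P - 7, so 126 = 9P and P* = 14, Q* = 91.
Because the ceiling (9) lies below the market-clearing price, it is binding.
At P = 9: Qd = 119 - 2·9 = 101 and Qs = 7·9 - 7 = 56.
The quantity actually transacted is the short side, supply: 56.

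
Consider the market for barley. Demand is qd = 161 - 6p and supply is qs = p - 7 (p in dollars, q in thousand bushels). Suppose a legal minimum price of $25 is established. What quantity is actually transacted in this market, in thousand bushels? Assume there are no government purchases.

11

In a free market, 161 - 6p = p - 7 gives the equilibrium p* = 24, q* = 17.
Because the floor (25) lies above the market-clearing price, it is binding.
At p = 25: qd = 161 - 6·25 = 11 and qs = 25 - 7 = 18.
The quantity actually transacted is the short side, demand: 11.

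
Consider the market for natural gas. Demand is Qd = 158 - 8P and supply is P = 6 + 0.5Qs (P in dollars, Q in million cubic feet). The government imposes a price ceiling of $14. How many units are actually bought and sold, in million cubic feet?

16

Rearranging supply gives Qs = 2P - 12. Without the control the market clears where 158 - 8P = 2P - 12, i.e. P* = 17 and Q* = 22.
The ceiling of 14 is below the equilibrium price 17, so it binds.
At P = 14: Qd = 158 - 8·14 = 46 and Qs = 2·14 - 12 = 16.
The quantity actually transacted is the short side, supply: 16.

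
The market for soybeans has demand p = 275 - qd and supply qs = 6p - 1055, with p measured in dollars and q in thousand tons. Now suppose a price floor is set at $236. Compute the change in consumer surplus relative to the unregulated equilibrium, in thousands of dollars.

-2852

Rearranging demand gives qd = 275 - p. Without the control the market clears where 275 - p = 6p - 1055, i.e. p* = 190 and q* = 85.
Since 236 > 190, the floor is binding.
At p = 236: qd = 275 - 236 = 39 and qs = 6·236 - 1055 = 361.
Consumer surplus without the control is ½ · (275 - 190) · 85 = 3612.5.
With the floor, consumers buy 39 units at 236, so CS = ½ · (275 - 236) · 39 = 760.5.
Change in consumer surplus = 760.5 - 3612.5 = -2852.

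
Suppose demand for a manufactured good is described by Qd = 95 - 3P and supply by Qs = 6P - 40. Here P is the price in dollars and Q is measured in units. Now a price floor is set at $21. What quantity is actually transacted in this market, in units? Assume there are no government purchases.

32

In a free market, 95 - 3P = 6P - 40 gives the equilibrium P* = 15, Q* = 50.
The floor of 21 is above the equilibrium price 15, so it binds.
At P = 21: Qd = 95 - 3·21 = 32 and Qs = 6·21 - 40 = 86.
The quantity actually transacted is the short side, demand: 32.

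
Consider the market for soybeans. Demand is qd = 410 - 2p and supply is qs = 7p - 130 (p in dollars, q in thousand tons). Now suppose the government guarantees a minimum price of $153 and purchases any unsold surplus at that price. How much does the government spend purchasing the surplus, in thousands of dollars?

128061

Setting quantity demanded equal to quantity supplied, 410 - 2p = 7p - 130, gives p* = 60 and q* = 290.
The floor of 153 is above the equilibrium price 60, so it binds.
At p = 153: qd = 410 - 2·153 = 104 and qs = 7·153 - 130 = 941.
Surplus = qs - qd = 837.
Government expenditure = surplus × support price = 837 × 153 = 128061.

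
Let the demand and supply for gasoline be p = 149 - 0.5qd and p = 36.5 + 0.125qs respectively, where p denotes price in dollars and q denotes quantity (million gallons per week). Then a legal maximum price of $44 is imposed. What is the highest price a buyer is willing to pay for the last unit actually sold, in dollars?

119

Rearranging demand gives qd = 298 - 2p; rearranging supply gives qs = 8p - 292. Equilibrium: 298 - 2p = 8p - 292, so 590 = 10p and p* = 59, q* = 180.
Since 44 < 59, the ceiling is binding.
At p = 44: qd = 298 - 2·44 = 210 and qs = 8·44 - 292 = 60.
Only 60 units reach the market. On the demand curve, the marginal buyer's willingness to pay at q = 60 is (298 - 60)/2 = 119.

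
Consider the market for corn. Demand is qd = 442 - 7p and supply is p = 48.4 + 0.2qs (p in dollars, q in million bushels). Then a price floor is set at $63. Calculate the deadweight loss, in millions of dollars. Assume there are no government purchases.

Rearranging supply gives qs = 5p - 242. Equilibrium: 442 - 7p = 5p - 242, so 684 = 12p and p* = 57, q* = 43.
Since 63 > 57, the floor is binding.
At p = 63: qd = 442 - 7·63 = 1 and qs = 5·63 - 242 = 73.
Quantity traded falls to 1. At q = 1 the demand price is (442 - 1)/7 = 63 and the supply price is (242 + 1)/5 = 48.6.
Deadweight loss = ½ · (63 - 48.6) · (43 - 1) = ½ · 14.4 · 42 = 302.4.

302.4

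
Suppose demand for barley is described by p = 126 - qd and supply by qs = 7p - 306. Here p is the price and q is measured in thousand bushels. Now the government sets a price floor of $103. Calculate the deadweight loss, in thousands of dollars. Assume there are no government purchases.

Rearranging demand gives qd = 126 - p. Without the control the market clears where 126 - p = 7p - 306, i.e. p* = 54 and q* = 72.
The floor of 103 is above the equilibrium price 54, so it binds.
At p = 103: qd = 126 - 103 = 23 and qs = 7·103 - 306 = 415.
Quantity traded falls to 23. At q = 23 the demand price is 126 - 23 = 103 and the supply price is (306 + 23)/7 = 47.
Deadweight loss = ½ · (103 - 47) · (72 - 23) = ½ · 56 · 49 = 1372.

1372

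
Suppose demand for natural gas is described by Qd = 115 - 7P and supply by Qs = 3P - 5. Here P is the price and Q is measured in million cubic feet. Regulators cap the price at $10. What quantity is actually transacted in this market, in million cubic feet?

Without the control the market clears where 115 - 7P = 3P - 5, i.e. P* = 12 and Q* = 31.
Since 10 < 12, the ceiling is binding.
At P = 10: Qd = 115 - 7·10 = 45 and Qs = 3·10 - 5 = 25.
The quantity actually transacted is the short side, supply: 25.

25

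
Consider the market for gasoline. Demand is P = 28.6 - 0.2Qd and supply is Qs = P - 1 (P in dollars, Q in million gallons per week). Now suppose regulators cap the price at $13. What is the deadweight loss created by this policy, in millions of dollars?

72.6

Rearranging demand gives Qd = 143 - 5P. Setting quantity demanded equal to quantity supplied, 143 - 5P = P - 1, gives P* = 24 and Q* = 23.
The ceiling of 13 is below the equilibrium price 24, so it binds.
At P = 13: Qd = 143 - 5·13 = 78 and Qs = 13 - 1 = 12.
Quantity traded falls to 12. At Q = 12 the demand price is (143 - 12)/5 = 26.2 and the supply price is 1 + 12 = 13.
Deadweight loss = ½ · (26.2 - 13) · (23 - 12) = ½ · 13.2 · 11 = 72.6.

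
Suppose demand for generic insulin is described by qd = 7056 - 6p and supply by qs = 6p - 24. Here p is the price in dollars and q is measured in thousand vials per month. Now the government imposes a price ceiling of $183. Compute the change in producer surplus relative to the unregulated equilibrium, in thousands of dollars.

-934065

Without the control the market clears where 7056 - 6p = 6p - 24, i.e. p* = 590 and q* = 3516.
Since 183 < 590, the ceiling is binding.
At p = 183: qd = 7056 - 6·183 = 5958 and qs = 6·183 - 24 = 1074.
Producer surplus without the control is ½ · (590 - 4) · 3516 = 1030188.
With the ceiling, producers sell 1074 units at 183, so PS = ½ · (183 - 4) · 1074 = 96123.
Change in producer surplus = 96123 - 1030188 = -934065.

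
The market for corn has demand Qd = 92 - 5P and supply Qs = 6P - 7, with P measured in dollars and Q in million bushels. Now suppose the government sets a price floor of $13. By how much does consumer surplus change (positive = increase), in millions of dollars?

-148

Equilibrium: 92 - 5P = 6P - 7, so 99 = 11P and P* = 9, Q* = 47.
Because the floor (13) lies above the market-clearing price, it is binding.
At P = 13: Qd = 92 - 5·13 = 27 and Qs = 6·13 - 7 = 71.
Consumer surplus without the control is ½ · (18.4 - 9) · 47 = 220.9.
With the floor, consumers buy 27 units at 13, so CS = ½ · (18.4 - 13) · 27 = 72.9.
Change in consumer surplus = 72.9 - 220.9 = -148.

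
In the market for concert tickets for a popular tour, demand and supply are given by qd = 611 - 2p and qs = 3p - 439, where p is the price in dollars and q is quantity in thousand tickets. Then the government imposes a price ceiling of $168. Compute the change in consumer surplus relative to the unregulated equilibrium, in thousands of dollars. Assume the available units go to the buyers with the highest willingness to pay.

-1239

Setting quantity demanded equal to quantity supplied, 611 - 2p = 3p - 439, gives p* = 210 and q* = 191.
Because the ceiling (168) lies below the market-clearing price, it is binding.
At p = 168: qd = 611 - 2·168 = 275 and qs = 3·168 - 439 = 65.
Consumer surplus without the control is ½ · (305.5 - 210) · 191 = 9120.25.
With the ceiling, 65 units are sold at 168 (assume they go to the highest-value buyers). The demand price at q = 65 is 273, so CS = ½ · [(305.5 - 168) + (273 - 168)] · 65 = 7881.25.
Change in consumer surplus = 7881.25 - 9120.25 = -1239.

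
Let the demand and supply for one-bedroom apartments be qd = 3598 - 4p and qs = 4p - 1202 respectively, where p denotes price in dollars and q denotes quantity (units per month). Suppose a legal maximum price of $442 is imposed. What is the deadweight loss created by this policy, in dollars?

99856

In a free market, 3598 - 4p = 4p - 1202 gives the equilibrium p* = 600, q* = 1198.
Because the ceiling (442) lies below the market-clearing price, it is binding.
At p = 442: qd = 3598 - 4·442 = 1830 and qs = 4·442 - 1202 = 566.
Quantity traded falls to 566. At q = 566 the demand price is (3598 - 566)/4 = 758 and the supply price is (1202 + 566)/4 = 442.
Deadweight loss = ½ · (758 - 442) · (1198 - 566) = ½ · 316 · 632 = 99856.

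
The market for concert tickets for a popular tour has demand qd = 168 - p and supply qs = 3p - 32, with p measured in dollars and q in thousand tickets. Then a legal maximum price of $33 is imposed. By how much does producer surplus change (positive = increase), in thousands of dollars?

-1572.5

In a free market, 168 - p = 3p - 32 gives the equilibrium p* = 50, q* = 118.
Since 33 < 50, the ceiling is binding.
At p = 33: qd = 168 - 33 = 135 and qs = 3·33 - 32 = 67.
Producer surplus without the control is ½ · (50 - 32/3) · 118 = 6962/3.
With the ceiling, producers sell 67 units at 33, so PS = ½ · (33 - 32/3) · 67 = 4489/6.
Change in producer surplus = 4489/6 - 6962/3 = -1572.5.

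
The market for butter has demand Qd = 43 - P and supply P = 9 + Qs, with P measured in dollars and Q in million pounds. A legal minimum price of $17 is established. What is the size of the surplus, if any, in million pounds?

Rearranging supply gives Qs = P - 9. Setting quantity demanded equal to quantity supplied, 43 - P = P - 9, gives P* = 26 and Q* = 17.
Since 17 is below P* = 26, the floor does not bind and the free-market outcome prevails.
Since the control does not bind, there is no surplus.

0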